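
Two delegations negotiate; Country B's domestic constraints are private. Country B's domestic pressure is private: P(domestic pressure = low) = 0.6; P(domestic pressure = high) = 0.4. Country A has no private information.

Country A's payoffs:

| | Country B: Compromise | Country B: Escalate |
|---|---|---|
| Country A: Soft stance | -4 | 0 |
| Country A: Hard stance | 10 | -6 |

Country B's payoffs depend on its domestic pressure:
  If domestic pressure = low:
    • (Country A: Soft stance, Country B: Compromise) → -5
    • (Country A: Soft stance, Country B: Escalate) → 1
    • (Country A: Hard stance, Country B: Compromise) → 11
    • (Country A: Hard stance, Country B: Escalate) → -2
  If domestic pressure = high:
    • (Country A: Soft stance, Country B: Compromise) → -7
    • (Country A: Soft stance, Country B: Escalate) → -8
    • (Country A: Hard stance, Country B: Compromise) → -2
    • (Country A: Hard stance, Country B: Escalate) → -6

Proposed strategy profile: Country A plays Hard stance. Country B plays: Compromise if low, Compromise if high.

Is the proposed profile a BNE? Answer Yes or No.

Country A plays Hard stance: E[Hard stance] = 0.6·(10) + 0.4·(10) = 10; E[Soft stance] = -4. Best-responding. ✓
Country B (domestic pressure low), facing Hard stance: Compromise gives 11, Escalate gives -2. Proposed Compromise is best. ✓
Country B (domestic pressure high), facing Hard stance: Compromise gives -2, Escalate gives -6. Proposed Compromise is best. ✓

Yes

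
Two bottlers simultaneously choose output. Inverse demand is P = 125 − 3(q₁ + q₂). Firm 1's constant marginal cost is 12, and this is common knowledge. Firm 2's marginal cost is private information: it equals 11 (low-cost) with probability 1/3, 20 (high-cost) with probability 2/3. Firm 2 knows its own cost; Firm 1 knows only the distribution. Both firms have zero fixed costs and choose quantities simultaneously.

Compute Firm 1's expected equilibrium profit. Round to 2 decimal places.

Type-c best response for Firm 2: q₂(c) = (125 − c)/6 − q₁/2.
Firm 1 maximizes expected profit; its first-order condition is 125 − 6q₁ − 3E[q₂] − 12 = 0.
Substituting E[q₂] and solving: E[c₂] = 17, so q₁ = (125 − 2·12 + 17)/9 = 13.1111.
E[P] = 125 − 3·(q₁ + E[q₂]) = 51.3333; Firm 1's expected profit = (E[P] − 12)·q₁ = (51.3333 − 12)·13.1111 = 515.704.

515.70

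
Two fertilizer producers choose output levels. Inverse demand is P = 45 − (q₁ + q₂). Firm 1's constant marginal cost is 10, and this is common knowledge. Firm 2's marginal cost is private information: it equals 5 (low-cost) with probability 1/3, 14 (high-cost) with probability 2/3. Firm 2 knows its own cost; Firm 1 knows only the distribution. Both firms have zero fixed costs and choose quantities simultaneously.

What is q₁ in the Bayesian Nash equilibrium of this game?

Type-c best response for Firm 2: q₂(c) = (45 − c)/2 − q₁/2.
Firm 1 maximizes expected profit; its first-order condition is 45 − 2q₁ − E[q₂] − 10 = 0.
Substituting E[q₂] and solving: E[c₂] = 11, so q₁ = (45 − 2·10 + 11)/3 = 12.

12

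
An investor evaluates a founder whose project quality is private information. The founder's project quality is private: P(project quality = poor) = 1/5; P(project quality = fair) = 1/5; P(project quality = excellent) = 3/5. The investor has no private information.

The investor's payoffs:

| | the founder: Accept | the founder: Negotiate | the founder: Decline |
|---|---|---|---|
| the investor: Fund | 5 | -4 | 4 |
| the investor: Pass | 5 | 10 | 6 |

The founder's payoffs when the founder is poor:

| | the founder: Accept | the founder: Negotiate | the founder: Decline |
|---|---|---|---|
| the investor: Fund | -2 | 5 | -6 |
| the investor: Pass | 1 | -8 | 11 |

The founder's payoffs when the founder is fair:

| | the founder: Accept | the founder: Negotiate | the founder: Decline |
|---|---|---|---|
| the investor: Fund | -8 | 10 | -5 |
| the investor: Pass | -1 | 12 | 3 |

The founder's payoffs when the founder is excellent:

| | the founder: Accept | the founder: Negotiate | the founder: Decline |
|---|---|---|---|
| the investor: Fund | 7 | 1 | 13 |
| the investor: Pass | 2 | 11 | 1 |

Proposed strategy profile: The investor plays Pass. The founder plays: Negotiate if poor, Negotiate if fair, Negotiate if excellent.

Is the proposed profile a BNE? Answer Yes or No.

A profile is a BNE iff every type of every player is best-responding given beliefs about the other side.
The investor plays Pass: E[Pass] = 1/5·(10) + 1/5·(10) + 3/5·(10) = 10; E[Fund] = -4. Best-responding. ✓
The founder (project quality poor), facing Pass: Accept gives 1, Negotiate gives -8, Decline gives 11. Proposed Negotiate is not best — profitable deviation exists. ✗
The founder (project quality fair), facing Pass: Accept gives -1, Negotiate gives 12, Decline gives 3. Proposed Negotiate is best. ✓
The founder (project quality excellent), facing Pass: Accept gives 2, Negotiate gives 11, Decline gives 1. Proposed Negotiate is best. ✓

No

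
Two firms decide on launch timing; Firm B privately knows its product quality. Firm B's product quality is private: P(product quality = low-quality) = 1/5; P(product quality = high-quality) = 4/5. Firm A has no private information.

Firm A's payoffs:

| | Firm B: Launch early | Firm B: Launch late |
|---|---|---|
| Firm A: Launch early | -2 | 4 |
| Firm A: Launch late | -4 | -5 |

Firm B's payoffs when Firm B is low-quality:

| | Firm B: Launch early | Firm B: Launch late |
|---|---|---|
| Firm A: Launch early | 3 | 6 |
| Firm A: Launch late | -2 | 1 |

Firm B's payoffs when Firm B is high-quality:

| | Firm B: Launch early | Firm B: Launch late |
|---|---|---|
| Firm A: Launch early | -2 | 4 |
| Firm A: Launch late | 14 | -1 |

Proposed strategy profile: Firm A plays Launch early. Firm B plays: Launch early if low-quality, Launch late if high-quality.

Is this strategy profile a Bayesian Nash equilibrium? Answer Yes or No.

Firm A plays Launch early: E[Launch early] = 1/5·(-2) + 4/5·(4) = 14/5; E[Launch late] = -24/5. Best-responding. ✓
Firm B (product quality low-quality), facing Launch early: Launch early gives 3, Launch late gives 6. Proposed Launch early is not best — profitable deviation exists. ✗
Firm B (product quality high-quality), facing Launch early: Launch early gives -2, Launch late gives 4. Proposed Launch late is best. ✓

No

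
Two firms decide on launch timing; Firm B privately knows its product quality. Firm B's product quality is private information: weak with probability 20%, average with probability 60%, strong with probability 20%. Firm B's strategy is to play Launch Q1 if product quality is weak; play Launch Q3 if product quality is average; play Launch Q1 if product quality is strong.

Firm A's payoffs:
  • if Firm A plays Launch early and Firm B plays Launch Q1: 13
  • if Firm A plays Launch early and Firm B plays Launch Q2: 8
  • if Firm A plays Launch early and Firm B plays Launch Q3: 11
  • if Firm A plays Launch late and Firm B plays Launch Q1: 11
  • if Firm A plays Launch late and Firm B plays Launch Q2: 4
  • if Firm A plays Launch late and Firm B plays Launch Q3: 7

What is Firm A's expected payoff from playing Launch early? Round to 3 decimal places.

E[Launch early] = 0.2·13 + 0.6·11 + 0.2·13 = 2.6 + 6.6 + 2.6 = 11.8

11.800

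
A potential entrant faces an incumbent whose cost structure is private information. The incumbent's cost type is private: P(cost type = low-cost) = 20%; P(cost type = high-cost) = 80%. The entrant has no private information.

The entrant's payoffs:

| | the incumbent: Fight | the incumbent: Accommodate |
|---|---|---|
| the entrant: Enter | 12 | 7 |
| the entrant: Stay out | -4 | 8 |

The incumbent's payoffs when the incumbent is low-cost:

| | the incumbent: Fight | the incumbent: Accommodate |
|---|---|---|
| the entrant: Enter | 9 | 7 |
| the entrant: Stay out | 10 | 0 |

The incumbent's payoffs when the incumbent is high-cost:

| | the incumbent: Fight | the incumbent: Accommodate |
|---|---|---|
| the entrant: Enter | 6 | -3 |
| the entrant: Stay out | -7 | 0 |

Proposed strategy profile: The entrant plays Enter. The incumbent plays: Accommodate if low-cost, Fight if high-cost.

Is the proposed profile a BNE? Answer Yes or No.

The entrant plays Enter: E[Enter] = 0.2·(7) + 0.8·(12) = 11; E[Stay out] = -1.6. Best-responding. ✓
The incumbent (cost type low-cost), facing Enter: Fight gives 9, Accommodate gives 7. Proposed Accommodate is not best — profitable deviation exists. ✗
The incumbent (cost type high-cost), facing Enter: Fight gives 6, Accommodate gives -3. Proposed Fight is best. ✓

No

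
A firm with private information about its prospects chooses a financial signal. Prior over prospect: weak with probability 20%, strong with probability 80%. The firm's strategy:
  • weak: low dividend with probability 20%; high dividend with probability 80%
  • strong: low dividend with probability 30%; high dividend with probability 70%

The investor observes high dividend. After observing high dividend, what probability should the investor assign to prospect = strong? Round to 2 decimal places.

Apply Bayes' rule using the sender's strategy as the likelihood.
P(high dividend) = 0.2·0.8 + 0.8·0.7 = 0.72
P(strong | high dividend) = (0.8·0.7) / 0.72 = 0.56 / 0.72 = 0.777778

0.78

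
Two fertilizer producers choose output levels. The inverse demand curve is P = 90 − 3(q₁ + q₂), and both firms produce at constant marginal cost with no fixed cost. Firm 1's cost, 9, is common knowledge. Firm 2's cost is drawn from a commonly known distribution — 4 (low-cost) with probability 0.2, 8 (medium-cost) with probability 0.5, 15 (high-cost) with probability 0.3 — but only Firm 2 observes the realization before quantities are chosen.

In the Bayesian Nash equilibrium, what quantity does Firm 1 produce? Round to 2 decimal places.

Each type of Firm 2 best-responds to q₁; Firm 1 best-responds to the expected q₂ over Firm 2's types.
Firm 2 with cost c maximizes (90 − 3(q₁+q₂) − c)·q₂, giving q₂(c) = (90 − c − 3q₁)/6.
E[c₂] = 0.2·4 + 0.5·8 + 0.3·15 = 9.3
Firm 1's FOC against E[q₂] yields q₁ = (90 − 2·9 + E[c₂])/9 = (90 − 18 + 9.3)/9 = 9.03333.

9.03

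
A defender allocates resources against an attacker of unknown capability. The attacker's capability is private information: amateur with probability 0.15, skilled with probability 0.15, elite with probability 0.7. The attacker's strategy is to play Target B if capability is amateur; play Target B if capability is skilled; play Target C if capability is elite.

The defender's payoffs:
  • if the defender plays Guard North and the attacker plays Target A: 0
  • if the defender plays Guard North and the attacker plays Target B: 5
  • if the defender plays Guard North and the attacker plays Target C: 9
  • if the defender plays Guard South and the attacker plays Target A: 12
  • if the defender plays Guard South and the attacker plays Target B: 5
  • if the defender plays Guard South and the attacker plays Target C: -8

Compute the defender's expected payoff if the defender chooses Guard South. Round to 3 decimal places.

-4.100

Take the expectation over the attacker's capability, weighting each type's action by its prior probability.
E[Guard South] = 0.15·5 + 0.15·5 + 0.7·(-8) = 0.75 + 0.75 + (-5.6) = -4.1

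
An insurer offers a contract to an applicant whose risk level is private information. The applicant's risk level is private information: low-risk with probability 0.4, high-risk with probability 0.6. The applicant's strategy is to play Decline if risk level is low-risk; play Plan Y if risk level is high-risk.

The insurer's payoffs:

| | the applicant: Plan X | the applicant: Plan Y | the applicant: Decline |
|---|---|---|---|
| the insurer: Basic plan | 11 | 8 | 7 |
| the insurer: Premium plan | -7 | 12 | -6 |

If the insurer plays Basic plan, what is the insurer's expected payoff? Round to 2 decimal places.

E[Basic plan] = 0.4·7 + 0.6·8 = 2.8 + 4.8 = 7.6

7.60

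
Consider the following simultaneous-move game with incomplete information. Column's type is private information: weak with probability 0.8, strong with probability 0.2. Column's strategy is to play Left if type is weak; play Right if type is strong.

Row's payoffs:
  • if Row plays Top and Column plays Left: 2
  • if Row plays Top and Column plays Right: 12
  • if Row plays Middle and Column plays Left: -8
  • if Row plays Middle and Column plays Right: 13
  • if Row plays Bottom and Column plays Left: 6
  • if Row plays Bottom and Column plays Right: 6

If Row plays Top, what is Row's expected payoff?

4

E[Top] = 0.8·2 + 0.2·12 = 1.6 + 2.4 = 4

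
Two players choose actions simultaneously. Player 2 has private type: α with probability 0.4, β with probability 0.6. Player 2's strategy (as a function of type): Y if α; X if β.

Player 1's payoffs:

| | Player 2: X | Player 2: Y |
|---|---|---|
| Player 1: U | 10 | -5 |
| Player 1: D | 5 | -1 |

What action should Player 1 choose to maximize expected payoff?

E[U] = 0.4·(-5) + 0.6·(10) = 4
E[D] = 0.4·(-1) + 0.6·(5) = 2.6
Best response: U (4 is the largest).

U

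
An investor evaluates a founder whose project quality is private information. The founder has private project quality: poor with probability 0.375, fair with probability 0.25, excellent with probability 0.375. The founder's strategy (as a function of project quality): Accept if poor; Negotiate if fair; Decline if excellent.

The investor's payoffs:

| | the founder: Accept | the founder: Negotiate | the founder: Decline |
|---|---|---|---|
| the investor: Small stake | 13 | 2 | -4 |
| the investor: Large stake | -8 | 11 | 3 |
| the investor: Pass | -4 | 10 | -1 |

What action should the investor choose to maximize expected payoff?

Small stake

Compute the investor's expected payoff for each action, taking the expectation over the founder's type.
E[Small stake] = 0.375·(13) + 0.25·(2) + 0.375·(-4) = 3.875
E[Large stake] = 0.375·(-8) + 0.25·(11) + 0.375·(3) = 0.875
E[Pass] = 0.375·(-4) + 0.25·(10) + 0.375·(-1) = 0.625
Best response: Small stake (3.875 is the largest).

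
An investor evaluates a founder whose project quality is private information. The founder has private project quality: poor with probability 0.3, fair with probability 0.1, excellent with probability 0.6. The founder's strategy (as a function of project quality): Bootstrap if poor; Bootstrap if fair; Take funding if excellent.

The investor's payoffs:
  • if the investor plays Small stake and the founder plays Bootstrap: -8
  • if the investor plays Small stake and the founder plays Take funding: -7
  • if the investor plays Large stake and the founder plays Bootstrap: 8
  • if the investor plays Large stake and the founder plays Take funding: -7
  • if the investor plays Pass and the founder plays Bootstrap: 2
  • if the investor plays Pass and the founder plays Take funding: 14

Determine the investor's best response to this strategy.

E[Small stake] = 0.3·(-8) + 0.1·(-8) + 0.6·(-7) = -7.4
E[Large stake] = 0.3·(8) + 0.1·(8) + 0.6·(-7) = -1
E[Pass] = 0.3·(2) + 0.1·(2) + 0.6·(14) = 9.2
Best response: Pass (9.2 is the largest).

Pass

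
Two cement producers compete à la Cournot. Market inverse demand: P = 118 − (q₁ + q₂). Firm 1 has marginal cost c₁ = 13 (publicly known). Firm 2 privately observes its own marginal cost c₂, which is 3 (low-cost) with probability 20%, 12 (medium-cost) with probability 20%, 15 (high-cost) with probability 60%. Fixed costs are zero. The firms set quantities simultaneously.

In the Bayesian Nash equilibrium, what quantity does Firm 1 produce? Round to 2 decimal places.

34.67

Type-c best response for Firm 2: q₂(c) = (118 − c)/2 − q₁/2.
Firm 1 maximizes expected profit; its first-order condition is 118 − 2q₁ − E[q₂] − 13 = 0.
Substituting E[q₂] and solving: E[c₂] = 12, so q₁ = (118 − 2·13 + 12)/3 = 34.6667.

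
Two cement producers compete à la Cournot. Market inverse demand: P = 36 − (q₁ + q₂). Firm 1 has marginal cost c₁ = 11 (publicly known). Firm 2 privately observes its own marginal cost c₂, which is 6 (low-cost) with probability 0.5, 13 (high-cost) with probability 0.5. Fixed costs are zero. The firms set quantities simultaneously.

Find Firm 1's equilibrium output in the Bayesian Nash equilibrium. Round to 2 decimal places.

Type-c best response for Firm 2: q₂(c) = (36 − c)/2 − q₁/2.
Firm 1 maximizes expected profit; its first-order condition is 36 − 2q₁ − E[q₂] − 11 = 0.
Substituting E[q₂] and solving: E[c₂] = 9.5, so q₁ = (36 − 2·11 + 9.5)/3 = 7.83333.

7.83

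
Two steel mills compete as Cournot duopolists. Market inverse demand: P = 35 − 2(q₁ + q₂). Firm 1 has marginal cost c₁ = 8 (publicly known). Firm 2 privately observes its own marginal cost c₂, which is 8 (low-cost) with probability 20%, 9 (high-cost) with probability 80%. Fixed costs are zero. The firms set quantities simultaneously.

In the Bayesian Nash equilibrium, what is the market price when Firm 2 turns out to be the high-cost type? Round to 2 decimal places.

Firm 2 with cost c maximizes (35 − 2(q₁+q₂) − c)·q₂, giving q₂(c) = (35 − c − 2q₁)/4.
E[c₂] = 0.2·8 + 0.8·9 = 8.8
Firm 1's FOC against E[q₂] yields q₁ = (35 − 2·8 + E[c₂])/6 = (35 − 16 + 8.8)/6 = 4.63333.
q₂(high-cost) = 4.18333, so P = 35 − 2·(4.63333 + 4.18333) = 17.3667.

17.37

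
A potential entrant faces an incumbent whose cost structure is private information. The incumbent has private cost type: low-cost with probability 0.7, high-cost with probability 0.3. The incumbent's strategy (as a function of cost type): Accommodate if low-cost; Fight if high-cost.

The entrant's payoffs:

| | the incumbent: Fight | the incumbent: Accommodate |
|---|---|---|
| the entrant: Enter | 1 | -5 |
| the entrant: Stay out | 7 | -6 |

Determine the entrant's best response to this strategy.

Stay out

Compute the entrant's expected payoff for each action, taking the expectation over the incumbent's type.
E[Enter] = 0.7·(-5) + 0.3·(1) = -3.2
E[Stay out] = 0.7·(-6) + 0.3·(7) = -2.1
Best response: Stay out (-2.1 is the largest).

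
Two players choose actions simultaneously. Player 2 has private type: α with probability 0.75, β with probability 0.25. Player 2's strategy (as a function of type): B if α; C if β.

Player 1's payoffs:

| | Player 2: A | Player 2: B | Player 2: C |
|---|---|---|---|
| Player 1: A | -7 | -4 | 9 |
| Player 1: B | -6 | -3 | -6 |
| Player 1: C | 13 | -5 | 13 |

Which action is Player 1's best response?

C

E[A] = 0.75·(-4) + 0.25·(9) = -0.75
E[B] = 0.75·(-3) + 0.25·(-6) = -3.75
E[C] = 0.75·(-5) + 0.25·(13) = -0.5
Best response: C (-0.5 is the largest).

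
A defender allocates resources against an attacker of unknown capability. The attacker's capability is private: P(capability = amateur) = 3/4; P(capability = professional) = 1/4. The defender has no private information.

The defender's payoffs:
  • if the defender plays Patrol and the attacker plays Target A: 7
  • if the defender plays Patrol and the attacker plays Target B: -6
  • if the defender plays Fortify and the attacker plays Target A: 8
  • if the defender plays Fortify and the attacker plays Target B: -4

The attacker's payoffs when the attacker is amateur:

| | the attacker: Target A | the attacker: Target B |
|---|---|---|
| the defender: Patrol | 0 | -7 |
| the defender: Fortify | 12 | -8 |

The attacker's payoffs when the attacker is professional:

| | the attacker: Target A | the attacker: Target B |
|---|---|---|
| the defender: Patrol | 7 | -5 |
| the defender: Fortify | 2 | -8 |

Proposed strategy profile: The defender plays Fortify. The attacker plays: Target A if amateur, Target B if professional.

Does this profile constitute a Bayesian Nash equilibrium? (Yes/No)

No

A profile is a BNE iff every type of every player is best-responding given beliefs about the other side.
The defender plays Fortify: E[Fortify] = 3/4·(8) + 1/4·(-4) = 5; E[Patrol] = 15/4. Best-responding. ✓
The attacker (capability amateur), facing Fortify: Target A gives 12, Target B gives -8. Proposed Target A is best. ✓
The attacker (capability professional), facing Fortify: Target A gives 2, Target B gives -8. Proposed Target B is not best — profitable deviation exists. ✗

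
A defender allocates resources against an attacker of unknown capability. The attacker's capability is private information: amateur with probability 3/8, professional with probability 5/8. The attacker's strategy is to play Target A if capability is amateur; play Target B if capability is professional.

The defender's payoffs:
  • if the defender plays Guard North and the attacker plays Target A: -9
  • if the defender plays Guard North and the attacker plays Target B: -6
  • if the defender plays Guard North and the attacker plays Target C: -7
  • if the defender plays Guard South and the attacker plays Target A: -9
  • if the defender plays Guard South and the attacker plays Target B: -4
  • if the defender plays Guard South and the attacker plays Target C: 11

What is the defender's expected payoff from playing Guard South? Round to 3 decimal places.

E[Guard South] = 3/8·(-9) + 5/8·(-4) = (-27/8) + (-5/2) = -47/8

-5.875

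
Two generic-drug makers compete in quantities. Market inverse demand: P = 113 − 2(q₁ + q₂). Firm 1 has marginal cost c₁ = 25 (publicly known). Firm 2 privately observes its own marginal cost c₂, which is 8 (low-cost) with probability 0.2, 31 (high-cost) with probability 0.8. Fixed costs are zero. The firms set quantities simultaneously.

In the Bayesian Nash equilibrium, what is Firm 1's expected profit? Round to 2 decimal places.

Type-c best response for Firm 2: q₂(c) = (113 − c)/4 − q₁/2.
Firm 1 maximizes expected profit; its first-order condition is 113 − 4q₁ − 2E[q₂] − 25 = 0.
Substituting E[q₂] and solving: E[c₂] = 26.4, so q₁ = (113 − 2·25 + 26.4)/6 = 14.9.
E[P] = 113 − 2·(q₁ + E[q₂]) = 54.8; Firm 1's expected profit = (E[P] − 25)·q₁ = (54.8 − 25)·14.9 = 444.02.

444.02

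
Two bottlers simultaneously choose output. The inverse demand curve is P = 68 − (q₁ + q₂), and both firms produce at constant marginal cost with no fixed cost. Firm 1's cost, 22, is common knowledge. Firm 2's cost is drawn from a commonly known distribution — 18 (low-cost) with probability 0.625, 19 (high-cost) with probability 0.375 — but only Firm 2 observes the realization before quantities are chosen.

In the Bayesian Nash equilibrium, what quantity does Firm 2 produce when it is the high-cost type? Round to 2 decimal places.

Firm 2 with cost c maximizes (68 − (q₁+q₂) − c)·q₂, giving q₂(c) = (68 − c − q₁)/2.
E[c₂] = 0.625·18 + 0.375·19 = 18.375
Firm 1's FOC against E[q₂] yields q₁ = (68 − 2·22 + E[c₂])/3 = (68 − 44 + 18.375)/3 = 14.125.
q₂(high-cost) = (68 − 19 − 14.125)/2 = 17.4375.

17.44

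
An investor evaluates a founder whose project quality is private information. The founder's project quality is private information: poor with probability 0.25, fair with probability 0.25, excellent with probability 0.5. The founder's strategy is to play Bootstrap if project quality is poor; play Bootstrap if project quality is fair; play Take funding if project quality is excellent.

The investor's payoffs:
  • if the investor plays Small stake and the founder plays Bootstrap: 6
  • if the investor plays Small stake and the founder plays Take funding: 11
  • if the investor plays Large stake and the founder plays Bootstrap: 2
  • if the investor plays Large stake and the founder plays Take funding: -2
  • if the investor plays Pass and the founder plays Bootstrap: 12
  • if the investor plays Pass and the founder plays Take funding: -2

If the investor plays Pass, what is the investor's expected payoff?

E[Pass] = 0.25·12 + 0.25·12 + 0.5·(-2) = 3 + 3 + (-1) = 5

5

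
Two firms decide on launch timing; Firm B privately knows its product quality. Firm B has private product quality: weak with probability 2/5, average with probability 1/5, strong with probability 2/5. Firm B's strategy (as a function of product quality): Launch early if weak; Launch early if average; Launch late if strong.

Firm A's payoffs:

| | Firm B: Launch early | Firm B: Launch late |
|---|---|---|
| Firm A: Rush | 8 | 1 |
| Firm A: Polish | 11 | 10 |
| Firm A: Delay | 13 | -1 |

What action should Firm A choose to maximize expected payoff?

Polish

Compute Firm A's expected payoff for each action, taking the expectation over Firm B's type.
E[Rush] = 2/5·(8) + 1/5·(8) + 2/5·(1) = 26/5
E[Polish] = 2/5·(11) + 1/5·(11) + 2/5·(10) = 53/5
E[Delay] = 2/5·(13) + 1/5·(13) + 2/5·(-1) = 37/5
Best response: Polish (53/5 is the largest).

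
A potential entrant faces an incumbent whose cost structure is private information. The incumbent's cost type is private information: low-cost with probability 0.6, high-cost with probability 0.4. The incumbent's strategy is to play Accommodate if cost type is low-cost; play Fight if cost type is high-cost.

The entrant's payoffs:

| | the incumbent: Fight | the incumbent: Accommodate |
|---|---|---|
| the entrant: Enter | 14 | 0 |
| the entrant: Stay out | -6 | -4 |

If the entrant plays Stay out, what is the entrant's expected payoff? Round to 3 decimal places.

E[Stay out] = 0.6·(-4) + 0.4·(-6) = (-2.4) + (-2.4) = -4.8

-4.800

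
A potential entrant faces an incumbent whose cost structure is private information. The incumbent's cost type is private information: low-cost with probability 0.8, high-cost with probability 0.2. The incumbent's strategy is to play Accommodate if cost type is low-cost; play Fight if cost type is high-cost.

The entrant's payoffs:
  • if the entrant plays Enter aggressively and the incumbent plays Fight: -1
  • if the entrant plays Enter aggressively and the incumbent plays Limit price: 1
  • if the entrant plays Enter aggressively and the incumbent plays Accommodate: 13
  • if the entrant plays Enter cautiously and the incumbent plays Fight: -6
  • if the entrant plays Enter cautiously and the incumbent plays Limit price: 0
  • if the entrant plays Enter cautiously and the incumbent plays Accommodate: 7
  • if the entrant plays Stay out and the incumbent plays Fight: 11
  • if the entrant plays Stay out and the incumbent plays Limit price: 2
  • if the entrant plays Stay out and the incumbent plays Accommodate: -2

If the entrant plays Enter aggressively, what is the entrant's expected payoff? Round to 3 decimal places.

Take the expectation over the incumbent's cost type, weighting each type's action by its prior probability.
E[Enter aggressively] = 0.8·13 + 0.2·(-1) = 10.4 + (-0.2) = 10.2

10.200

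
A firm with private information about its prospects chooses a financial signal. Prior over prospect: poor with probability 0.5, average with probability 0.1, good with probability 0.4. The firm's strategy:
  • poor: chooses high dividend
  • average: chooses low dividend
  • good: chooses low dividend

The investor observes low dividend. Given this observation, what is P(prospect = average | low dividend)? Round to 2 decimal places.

0.20

Apply Bayes' rule using the sender's strategy as the likelihood.
P(low dividend) = 0.5·0 + 0.1·1 + 0.4·1 = 0.5
P(average | low dividend) = (0.1·1) / 0.5 = 0.1 / 0.5 = 0.2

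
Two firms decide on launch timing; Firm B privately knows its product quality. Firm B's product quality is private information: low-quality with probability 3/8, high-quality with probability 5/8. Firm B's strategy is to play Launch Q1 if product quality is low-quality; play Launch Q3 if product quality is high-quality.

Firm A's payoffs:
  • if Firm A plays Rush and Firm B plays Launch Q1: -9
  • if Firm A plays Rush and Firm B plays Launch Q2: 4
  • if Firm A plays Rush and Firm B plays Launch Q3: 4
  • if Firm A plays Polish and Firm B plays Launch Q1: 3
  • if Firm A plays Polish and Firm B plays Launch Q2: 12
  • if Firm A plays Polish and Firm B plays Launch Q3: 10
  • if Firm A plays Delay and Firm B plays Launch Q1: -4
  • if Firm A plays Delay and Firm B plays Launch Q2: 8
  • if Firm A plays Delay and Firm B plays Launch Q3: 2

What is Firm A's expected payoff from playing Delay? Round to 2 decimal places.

-0.25

E[Delay] = 3/8·(-4) + 5/8·2 = (-3/2) + 5/4 = -1/4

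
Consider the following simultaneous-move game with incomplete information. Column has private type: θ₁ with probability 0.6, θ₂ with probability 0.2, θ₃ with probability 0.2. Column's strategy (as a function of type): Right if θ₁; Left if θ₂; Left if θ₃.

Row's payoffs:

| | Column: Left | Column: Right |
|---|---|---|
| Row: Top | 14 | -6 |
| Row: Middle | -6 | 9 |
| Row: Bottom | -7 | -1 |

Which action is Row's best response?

Middle

Compute Row's expected payoff for each action, taking the expectation over Column's type.
E[Top] = 0.6·(-6) + 0.2·(14) + 0.2·(14) = 2
E[Middle] = 0.6·(9) + 0.2·(-6) + 0.2·(-6) = 3
E[Bottom] = 0.6·(-1) + 0.2·(-7) + 0.2·(-7) = -3.4
Best response: Middle (3 is the largest).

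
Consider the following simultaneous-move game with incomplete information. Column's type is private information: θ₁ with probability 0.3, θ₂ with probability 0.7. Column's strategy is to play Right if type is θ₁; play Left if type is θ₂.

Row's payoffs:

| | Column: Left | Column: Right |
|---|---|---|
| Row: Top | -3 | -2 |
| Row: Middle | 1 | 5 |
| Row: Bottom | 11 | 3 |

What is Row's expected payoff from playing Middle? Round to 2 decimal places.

E[Middle] = 0.3·5 + 0.7·1 = 1.5 + 0.7 = 2.2

2.20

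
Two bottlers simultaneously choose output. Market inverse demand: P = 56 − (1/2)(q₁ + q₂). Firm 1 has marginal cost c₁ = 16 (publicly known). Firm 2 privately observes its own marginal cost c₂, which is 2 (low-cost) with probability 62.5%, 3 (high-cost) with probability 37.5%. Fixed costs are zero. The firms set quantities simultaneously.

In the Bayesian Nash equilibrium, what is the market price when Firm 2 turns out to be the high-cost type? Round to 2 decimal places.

Firm 2 with cost c maximizes (56 − (1/2)(q₁+q₂) − c)·q₂, giving q₂(c) = (56 − c − (1/2)q₁).
E[c₂] = 0.625·2 + 0.375·3 = 2.375
Firm 1's FOC against E[q₂] yields q₁ = (56 − 2·16 + E[c₂])/(3/2) = (56 − 32 + 2.375)/(3/2) = 17.5833.
q₂(high-cost) = 44.2083, so P = 56 − (1/2)·(17.5833 + 44.2083) = 25.1042.

25.10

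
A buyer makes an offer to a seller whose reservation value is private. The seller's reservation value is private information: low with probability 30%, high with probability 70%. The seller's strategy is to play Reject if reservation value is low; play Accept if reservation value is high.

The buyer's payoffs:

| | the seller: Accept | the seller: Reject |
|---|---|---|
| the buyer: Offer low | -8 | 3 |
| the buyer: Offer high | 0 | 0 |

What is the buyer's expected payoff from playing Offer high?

0

Take the expectation over the seller's reservation value, weighting each type's action by its prior probability.
E[Offer high] = 0.3·0 + 0.7·0 = 0 + 0 = 0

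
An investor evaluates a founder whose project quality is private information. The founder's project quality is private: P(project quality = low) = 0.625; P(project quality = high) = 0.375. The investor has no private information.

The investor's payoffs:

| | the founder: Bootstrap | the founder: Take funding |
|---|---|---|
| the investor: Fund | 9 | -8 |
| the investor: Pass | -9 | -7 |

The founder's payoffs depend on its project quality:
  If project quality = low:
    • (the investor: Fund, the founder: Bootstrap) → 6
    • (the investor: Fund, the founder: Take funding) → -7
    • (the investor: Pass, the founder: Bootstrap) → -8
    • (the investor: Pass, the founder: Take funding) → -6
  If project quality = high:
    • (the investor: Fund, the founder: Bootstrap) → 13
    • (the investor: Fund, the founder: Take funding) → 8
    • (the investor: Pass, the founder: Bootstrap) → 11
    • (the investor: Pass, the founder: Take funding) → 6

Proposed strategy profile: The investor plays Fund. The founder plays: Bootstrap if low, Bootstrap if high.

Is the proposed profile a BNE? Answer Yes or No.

Yes

A profile is a BNE iff every type of every player is best-responding given beliefs about the other side.
The investor plays Fund: E[Fund] = 0.625·(9) + 0.375·(9) = 9; E[Pass] = -9. Best-responding. ✓
The founder (project quality low), facing Fund: Bootstrap gives 6, Take funding gives -7. Proposed Bootstrap is best. ✓
The founder (project quality high), facing Fund: Bootstrap gives 13, Take funding gives 8. Proposed Bootstrap is best. ✓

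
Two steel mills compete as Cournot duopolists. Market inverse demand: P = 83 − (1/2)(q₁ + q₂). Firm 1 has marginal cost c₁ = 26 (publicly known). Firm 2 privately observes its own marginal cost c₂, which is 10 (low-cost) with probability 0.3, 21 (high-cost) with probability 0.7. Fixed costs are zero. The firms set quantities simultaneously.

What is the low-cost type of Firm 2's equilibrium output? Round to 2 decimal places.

56.77

Each type of Firm 2 best-responds to q₁; Firm 1 best-responds to the expected q₂ over Firm 2's types.
Firm 2 with cost c maximizes (83 − (1/2)(q₁+q₂) − c)·q₂, giving q₂(c) = (83 − c − (1/2)q₁).
E[c₂] = 0.3·10 + 0.7·21 = 17.7
Firm 1's FOC against E[q₂] yields q₁ = (83 − 2·26 + E[c₂])/(3/2) = (83 − 52 + 17.7)/(3/2) = 32.4667.
q₂(low-cost) = (83 − 10 − (1/2)·32.4667) = 56.7667.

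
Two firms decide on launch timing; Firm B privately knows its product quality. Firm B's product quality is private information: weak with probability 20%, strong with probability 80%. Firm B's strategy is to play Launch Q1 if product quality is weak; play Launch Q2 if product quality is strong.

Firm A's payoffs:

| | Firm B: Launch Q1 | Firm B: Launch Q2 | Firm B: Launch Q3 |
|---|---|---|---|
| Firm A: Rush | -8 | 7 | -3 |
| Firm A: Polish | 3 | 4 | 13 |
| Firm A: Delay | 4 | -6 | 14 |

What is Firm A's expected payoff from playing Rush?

E[Rush] = 0.2·(-8) + 0.8·7 = (-1.6) + 5.6 = 4

4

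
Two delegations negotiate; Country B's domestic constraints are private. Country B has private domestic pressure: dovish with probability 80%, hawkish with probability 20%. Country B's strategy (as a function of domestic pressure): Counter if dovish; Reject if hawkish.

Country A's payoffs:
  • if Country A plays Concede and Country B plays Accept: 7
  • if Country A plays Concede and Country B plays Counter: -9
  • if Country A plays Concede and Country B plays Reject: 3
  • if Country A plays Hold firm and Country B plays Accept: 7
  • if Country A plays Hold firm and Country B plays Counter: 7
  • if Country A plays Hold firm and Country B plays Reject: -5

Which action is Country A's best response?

Hold firm

E[Concede] = 0.8·(-9) + 0.2·(3) = -6.6
E[Hold firm] = 0.8·(7) + 0.2·(-5) = 4.6
Best response: Hold firm (4.6 is the largest).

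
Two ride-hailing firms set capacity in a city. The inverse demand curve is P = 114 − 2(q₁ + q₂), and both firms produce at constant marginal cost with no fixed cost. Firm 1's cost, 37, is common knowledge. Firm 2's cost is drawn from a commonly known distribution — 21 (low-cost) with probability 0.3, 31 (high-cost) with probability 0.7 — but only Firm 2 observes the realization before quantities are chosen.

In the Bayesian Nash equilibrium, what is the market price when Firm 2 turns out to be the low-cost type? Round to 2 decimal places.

56.17

Type-c best response for Firm 2: q₂(c) = (114 − c)/4 − q₁/2.
Firm 1 maximizes expected profit; its first-order condition is 114 − 4q₁ − 2E[q₂] − 37 = 0.
Substituting E[q₂] and solving: E[c₂] = 28, so q₁ = (114 − 2·37 + 28)/6 = 11.3333.
q₂(low-cost) = 17.5833, so P = 114 − 2·(11.3333 + 17.5833) = 56.1667.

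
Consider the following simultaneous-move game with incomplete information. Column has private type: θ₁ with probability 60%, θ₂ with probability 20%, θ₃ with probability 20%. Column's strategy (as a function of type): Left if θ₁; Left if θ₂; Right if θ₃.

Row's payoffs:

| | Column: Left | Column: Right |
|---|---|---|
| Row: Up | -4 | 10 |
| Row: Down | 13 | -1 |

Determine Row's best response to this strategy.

E[Up] = 0.6·(-4) + 0.2·(-4) + 0.2·(10) = -1.2
E[Down] = 0.6·(13) + 0.2·(13) + 0.2·(-1) = 10.2
Best response: Down (10.2 is the largest).

Down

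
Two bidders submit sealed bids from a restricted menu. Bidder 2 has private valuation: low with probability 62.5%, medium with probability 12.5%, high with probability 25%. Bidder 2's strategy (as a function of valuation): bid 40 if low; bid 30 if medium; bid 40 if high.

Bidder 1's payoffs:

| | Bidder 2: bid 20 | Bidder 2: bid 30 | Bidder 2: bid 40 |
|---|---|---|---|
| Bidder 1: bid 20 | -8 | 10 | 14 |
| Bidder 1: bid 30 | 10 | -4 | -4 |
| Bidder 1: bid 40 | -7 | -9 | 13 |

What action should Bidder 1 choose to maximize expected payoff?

bid 20

Compute Bidder 1's expected payoff for each action, taking the expectation over Bidder 2's type.
E[bid 20] = 0.625·(14) + 0.125·(10) + 0.25·(14) = 13.5
E[bid 30] = 0.625·(-4) + 0.125·(-4) + 0.25·(-4) = -4
E[bid 40] = 0.625·(13) + 0.125·(-9) + 0.25·(13) = 10.25
Best response: bid 20 (13.5 is the largest).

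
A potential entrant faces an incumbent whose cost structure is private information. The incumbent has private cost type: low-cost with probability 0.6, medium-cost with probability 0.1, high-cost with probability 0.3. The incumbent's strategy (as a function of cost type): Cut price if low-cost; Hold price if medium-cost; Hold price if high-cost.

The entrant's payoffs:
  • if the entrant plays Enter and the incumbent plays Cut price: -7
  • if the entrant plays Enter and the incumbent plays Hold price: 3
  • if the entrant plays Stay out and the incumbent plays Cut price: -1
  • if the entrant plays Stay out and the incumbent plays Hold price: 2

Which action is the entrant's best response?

E[Enter] = 0.6·(-7) + 0.1·(3) + 0.3·(3) = -3
E[Stay out] = 0.6·(-1) + 0.1·(2) + 0.3·(2) = 0.2
Best response: Stay out (0.2 is the largest).

Stay out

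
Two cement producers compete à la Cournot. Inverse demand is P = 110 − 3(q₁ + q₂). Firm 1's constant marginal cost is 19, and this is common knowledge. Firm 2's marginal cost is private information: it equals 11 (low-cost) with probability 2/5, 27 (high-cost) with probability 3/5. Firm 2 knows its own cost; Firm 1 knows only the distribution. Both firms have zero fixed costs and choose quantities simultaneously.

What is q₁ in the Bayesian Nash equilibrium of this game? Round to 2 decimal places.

10.29

Type-c best response for Firm 2: q₂(c) = (110 − c)/6 − q₁/2.
Firm 1 maximizes expected profit; its first-order condition is 110 − 6q₁ − 3E[q₂] − 19 = 0.
Substituting E[q₂] and solving: E[c₂] = 20.6, so q₁ = (110 − 2·19 + 20.6)/9 = 10.2889.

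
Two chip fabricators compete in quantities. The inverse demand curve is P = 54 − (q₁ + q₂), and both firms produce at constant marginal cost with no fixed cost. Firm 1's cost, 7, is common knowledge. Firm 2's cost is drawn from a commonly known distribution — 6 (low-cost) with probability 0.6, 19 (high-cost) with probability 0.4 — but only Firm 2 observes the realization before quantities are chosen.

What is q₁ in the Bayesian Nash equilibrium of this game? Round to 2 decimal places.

Type-c best response for Firm 2: q₂(c) = (54 − c)/2 − q₁/2.
Firm 1 maximizes expected profit; its first-order condition is 54 − 2q₁ − E[q₂] − 7 = 0.
Substituting E[q₂] and solving: E[c₂] = 11.2, so q₁ = (54 − 2·7 + 11.2)/3 = 17.0667.

17.07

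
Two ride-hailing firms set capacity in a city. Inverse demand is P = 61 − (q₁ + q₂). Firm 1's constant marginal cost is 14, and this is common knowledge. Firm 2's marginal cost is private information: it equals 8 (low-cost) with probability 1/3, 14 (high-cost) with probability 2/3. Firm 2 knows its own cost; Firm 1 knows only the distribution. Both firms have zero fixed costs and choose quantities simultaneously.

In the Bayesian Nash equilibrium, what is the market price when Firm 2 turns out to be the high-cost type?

Type-c best response for Firm 2: q₂(c) = (61 − c)/2 − q₁/2.
Firm 1 maximizes expected profit; its first-order condition is 61 − 2q₁ − E[q₂] − 14 = 0.
Substituting E[q₂] and solving: E[c₂] = 12, so q₁ = (61 − 2·14 + 12)/3 = 15.
q₂(high-cost) = 16, so P = 61 − (15 + 16) = 30.

30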